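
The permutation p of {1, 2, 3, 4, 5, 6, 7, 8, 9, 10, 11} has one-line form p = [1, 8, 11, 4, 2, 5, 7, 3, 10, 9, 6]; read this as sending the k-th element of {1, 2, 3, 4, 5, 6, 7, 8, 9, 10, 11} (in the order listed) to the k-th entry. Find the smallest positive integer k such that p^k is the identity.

The disjoint-cycle form of p has cycle lengths 6, 2, 1, 1, 1.
Since disjoint cycles commute, ord(p) = lcm(6, 2) = 6.

6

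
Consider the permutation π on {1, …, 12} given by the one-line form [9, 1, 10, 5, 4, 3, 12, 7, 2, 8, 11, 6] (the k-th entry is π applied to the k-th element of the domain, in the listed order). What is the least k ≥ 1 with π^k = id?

Decomposing into disjoint cycles gives cycle lengths 6, 3, 2, 1.
Since disjoint cycles commute, ord(π) = lcm(6, 3, 2) = 6.

6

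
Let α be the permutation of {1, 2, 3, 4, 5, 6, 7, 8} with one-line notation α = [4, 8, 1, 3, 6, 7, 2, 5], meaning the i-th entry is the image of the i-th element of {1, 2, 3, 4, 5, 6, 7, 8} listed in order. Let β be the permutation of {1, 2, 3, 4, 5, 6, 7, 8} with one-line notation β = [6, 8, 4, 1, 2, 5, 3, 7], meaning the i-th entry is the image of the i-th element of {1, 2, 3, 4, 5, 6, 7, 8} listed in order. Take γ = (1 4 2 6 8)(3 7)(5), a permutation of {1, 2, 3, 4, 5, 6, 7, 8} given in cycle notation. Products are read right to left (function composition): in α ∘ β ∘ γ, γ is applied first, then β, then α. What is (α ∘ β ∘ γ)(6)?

2

Apply the permutations in order: γ(6) = 8, then β(8) = 7, then α(7) = 2. So (α ∘ β ∘ γ)(6) = 2.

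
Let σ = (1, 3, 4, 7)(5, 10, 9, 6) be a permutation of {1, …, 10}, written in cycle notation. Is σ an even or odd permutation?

even

The cycle lengths are 4, 4, 1, 1.
A cycle is odd iff its length is even; σ has 2 even-length cycles, so sgn(σ) = (−1)^2 and σ is even.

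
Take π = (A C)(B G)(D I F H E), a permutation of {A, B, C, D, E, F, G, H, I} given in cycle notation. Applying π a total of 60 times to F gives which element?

F

F lies in the 5-cycle (D I F H E).
Powers repeat with period 5 on this cycle, and 60 mod 5 = 0, so π^60(F) = π^0(F).
So π^60(F) = F.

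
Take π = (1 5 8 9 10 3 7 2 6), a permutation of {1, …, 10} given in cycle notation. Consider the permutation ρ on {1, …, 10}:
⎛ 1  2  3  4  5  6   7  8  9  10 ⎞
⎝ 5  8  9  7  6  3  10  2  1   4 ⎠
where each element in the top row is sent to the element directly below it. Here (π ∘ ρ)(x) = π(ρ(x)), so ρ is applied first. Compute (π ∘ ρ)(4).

2

ρ(4) = 7, then π(7) = 2; composing gives (π ∘ ρ)(4) = 2.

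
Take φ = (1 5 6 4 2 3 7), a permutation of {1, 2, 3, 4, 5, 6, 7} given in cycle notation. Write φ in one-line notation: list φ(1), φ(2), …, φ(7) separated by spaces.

Each element maps to the next entry in its cycle (wrapping to the front): 1→5, 2→3, 3→7, 4→2, 5→6, 6→4, 7→1.
So the one-line form is 5 3 7 2 6 4 1.

5 3 7 2 6 4 1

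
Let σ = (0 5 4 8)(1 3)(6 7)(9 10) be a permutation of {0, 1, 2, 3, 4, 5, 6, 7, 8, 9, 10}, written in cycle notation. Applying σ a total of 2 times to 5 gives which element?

8

5 lies in the 4-cycle (0 5 4 8).
Stepping 2 places around the cycle: 5 → 4 → 8.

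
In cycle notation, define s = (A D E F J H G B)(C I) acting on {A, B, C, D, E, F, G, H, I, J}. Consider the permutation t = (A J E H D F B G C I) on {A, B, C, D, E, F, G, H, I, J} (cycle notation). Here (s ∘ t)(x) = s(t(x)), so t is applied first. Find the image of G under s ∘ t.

t(G) = C, then s(C) = I; composing gives (s ∘ t)(G) = I.

I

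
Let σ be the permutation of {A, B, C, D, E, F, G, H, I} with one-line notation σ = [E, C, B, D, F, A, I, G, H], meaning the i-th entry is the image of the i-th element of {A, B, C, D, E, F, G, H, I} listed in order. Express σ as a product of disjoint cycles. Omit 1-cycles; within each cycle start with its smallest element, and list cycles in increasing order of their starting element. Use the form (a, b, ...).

(A, E, F)(B, C)(G, I, H)

From A: A → E → F → A, closing the cycle (A, E, F).
Continuing from each remaining unvisited element yields (A, E, F)(B, C)(G, I, H).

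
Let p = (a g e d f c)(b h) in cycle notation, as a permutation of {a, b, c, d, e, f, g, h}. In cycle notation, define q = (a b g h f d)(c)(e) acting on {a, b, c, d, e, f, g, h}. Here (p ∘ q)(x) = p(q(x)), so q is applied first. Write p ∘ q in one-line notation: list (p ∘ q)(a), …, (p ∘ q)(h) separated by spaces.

h e a g d f b c

(p ∘ q)(x) = p(q(x)). Computing each image: p(q(a)) = p(b) = h, p(q(b)) = p(g) = e, p(q(c)) = p(c) = a, p(q(d)) = p(a) = g, p(q(e)) = p(e) = d, p(q(f)) = p(d) = f, p(q(g)) = p(h) = b, p(q(h)) = p(f) = c.
Hence p ∘ q = [h e a g d f b c].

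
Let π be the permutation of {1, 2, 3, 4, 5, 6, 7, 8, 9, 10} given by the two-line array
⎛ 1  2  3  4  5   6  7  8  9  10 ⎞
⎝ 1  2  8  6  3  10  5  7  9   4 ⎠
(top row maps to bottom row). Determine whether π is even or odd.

In disjoint-cycle form the cycle lengths are 4, 3, 1, 1, 1.
A cycle of length ℓ contributes ℓ−1 transpositions, so π is a product of 3 + 2 = 5 transpositions — odd.

odd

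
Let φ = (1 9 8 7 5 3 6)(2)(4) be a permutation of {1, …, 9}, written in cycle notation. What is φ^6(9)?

9 lies in the 7-cycle (1 9 8 7 5 3 6).
Advancing 6 steps from 9: 9 → 8 → 7 → 5 → 3 → 6 → 1.

1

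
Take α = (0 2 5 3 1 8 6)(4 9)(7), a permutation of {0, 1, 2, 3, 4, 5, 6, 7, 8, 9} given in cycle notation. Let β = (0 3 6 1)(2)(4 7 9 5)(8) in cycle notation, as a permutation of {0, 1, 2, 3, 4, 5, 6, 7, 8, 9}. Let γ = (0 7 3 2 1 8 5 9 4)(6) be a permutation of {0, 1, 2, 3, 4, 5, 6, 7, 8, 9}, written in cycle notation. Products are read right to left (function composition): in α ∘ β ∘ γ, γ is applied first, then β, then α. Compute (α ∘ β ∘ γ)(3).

5

(α ∘ β ∘ γ)(3) = α(β(γ(3))). γ(3) = 2, then β(2) = 2, then α(2) = 5, so the result is 5.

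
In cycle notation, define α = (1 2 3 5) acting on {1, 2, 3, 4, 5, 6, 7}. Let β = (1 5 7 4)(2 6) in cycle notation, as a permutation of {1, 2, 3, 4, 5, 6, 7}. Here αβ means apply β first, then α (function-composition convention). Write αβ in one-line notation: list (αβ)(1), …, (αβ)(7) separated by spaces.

1 6 5 2 7 3 4

For each element, apply β then α: 1 → 5 → 1; 2 → 6 → 6; 3 → 3 → 5; 4 → 1 → 2; 5 → 7 → 7; 6 → 2 → 3; 7 → 4 → 4.
Collecting the images, αβ = [1 6 5 2 7 3 4].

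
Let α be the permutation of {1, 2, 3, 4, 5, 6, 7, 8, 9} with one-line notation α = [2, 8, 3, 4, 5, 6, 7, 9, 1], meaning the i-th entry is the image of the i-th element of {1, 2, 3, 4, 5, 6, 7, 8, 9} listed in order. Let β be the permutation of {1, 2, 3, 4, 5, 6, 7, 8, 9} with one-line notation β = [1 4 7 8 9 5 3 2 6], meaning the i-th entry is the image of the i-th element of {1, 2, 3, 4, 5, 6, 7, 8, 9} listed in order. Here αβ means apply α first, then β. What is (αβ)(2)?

2

α(2) = 8, then β(8) = 2; composing gives (αβ)(2) = 2.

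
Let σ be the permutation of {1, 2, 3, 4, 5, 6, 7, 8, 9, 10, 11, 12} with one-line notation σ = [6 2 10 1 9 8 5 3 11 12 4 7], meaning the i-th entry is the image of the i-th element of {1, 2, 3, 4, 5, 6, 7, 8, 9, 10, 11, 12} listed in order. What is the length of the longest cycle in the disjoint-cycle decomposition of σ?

Decomposing into disjoint cycles gives (1 6 8 3 10 12 7 5 9 11 4); the longest has length 11.

11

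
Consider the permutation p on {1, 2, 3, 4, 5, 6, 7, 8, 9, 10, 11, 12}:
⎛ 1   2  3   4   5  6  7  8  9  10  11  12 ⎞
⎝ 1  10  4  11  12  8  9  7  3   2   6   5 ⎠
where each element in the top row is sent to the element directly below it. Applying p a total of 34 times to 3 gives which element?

9

Tracing 3 → 4 → … returns to 3 after 7 steps, so 3 lies in a 7-cycle (3 4 11 6 8 7 9).
Since the cycle has length 7, p^34 acts on it the same as p^6 (34 mod 7 = 6).
Stepping 6 places around the cycle: 3 → 4 → 11 → 6 → 8 → 7 → 9.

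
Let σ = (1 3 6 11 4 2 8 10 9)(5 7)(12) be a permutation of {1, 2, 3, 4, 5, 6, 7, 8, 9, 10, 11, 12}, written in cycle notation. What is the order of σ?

18

The disjoint cycles have lengths 9, 2, 1.
Since disjoint cycles commute, ord(σ) = lcm(9, 2) = 18.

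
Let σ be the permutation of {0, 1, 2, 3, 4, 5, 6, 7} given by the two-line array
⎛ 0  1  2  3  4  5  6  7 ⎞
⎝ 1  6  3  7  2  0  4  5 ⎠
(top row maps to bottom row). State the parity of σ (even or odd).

odd

In disjoint-cycle form the cycle lengths are 8.
A cycle is odd iff its length is even; σ has 1 even-length cycle, so sgn(σ) = (−1)^1 and σ is odd.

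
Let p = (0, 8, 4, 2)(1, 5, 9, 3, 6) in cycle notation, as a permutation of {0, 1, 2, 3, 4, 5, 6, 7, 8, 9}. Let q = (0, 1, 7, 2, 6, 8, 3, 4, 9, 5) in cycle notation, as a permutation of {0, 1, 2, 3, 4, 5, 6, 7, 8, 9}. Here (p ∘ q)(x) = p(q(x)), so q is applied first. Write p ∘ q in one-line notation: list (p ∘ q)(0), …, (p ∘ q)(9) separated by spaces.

5 7 1 2 3 8 4 0 6 9

For each element, apply q then p: 0 → 1 → 5; 1 → 7 → 7; 2 → 6 → 1; 3 → 4 → 2; 4 → 9 → 3; 5 → 0 → 8; 6 → 8 → 4; 7 → 2 → 0; 8 → 3 → 6; 9 → 5 → 9.
Collecting the images, p ∘ q = [5 7 1 2 3 8 4 0 6 9].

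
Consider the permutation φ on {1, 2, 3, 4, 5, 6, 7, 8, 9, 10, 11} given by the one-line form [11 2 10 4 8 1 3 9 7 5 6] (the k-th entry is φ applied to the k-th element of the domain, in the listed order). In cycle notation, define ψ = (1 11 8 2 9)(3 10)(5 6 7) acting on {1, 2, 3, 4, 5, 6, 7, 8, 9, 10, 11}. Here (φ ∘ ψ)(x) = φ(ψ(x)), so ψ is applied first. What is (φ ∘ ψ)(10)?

ψ(10) = 3, then φ(3) = 10; composing gives (φ ∘ ψ)(10) = 10.

10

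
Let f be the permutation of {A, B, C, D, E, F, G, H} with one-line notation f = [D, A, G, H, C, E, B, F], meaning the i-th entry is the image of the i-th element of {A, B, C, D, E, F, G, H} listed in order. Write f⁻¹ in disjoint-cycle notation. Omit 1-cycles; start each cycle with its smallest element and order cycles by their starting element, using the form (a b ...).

First write f in disjoint cycles: (A D H F E C G B).
The inverse reverses every cycle; in canonical form, f⁻¹ = (A B G C E F H D).

(A B G C E F H D)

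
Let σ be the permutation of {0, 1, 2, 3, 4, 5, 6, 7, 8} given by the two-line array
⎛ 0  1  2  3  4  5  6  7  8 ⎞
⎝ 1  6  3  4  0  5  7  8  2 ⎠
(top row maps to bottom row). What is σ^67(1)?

8

Tracing 1 → 6 → … returns to 1 after 8 steps, so 1 lies in an 8-cycle (0 1 6 7 8 2 3 4).
On an 8-cycle, σ^8 is the identity, so σ^67 = σ^3 there (67 ≡ 3 mod 8).
Stepping 3 places around the cycle: 1 → 6 → 7 → 8.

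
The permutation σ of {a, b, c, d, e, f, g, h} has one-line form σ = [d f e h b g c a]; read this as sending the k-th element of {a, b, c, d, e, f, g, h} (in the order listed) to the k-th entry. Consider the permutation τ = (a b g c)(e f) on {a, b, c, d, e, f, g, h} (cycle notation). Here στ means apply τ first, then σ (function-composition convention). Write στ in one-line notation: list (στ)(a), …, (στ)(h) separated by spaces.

f c d h g b e a

For each element, apply τ then σ: a → b → f; b → g → c; c → a → d; d → d → h; e → f → g; f → e → b; g → c → e; h → h → a.
So στ in one-line form is f c d h g b e a.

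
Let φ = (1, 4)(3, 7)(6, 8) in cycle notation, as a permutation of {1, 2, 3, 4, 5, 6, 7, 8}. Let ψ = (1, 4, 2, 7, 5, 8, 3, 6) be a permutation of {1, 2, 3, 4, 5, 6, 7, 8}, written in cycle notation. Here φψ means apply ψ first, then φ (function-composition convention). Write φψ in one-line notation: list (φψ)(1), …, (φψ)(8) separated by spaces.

1 3 8 2 6 4 5 7

(φψ)(x) = φ(ψ(x)). Computing each image: φ(ψ(1)) = φ(4) = 1, φ(ψ(2)) = φ(7) = 3, φ(ψ(3)) = φ(6) = 8, φ(ψ(4)) = φ(2) = 2, φ(ψ(5)) = φ(8) = 6, φ(ψ(6)) = φ(1) = 4, φ(ψ(7)) = φ(5) = 5, φ(ψ(8)) = φ(3) = 7.
Hence φψ = [1 3 8 2 6 4 5 7].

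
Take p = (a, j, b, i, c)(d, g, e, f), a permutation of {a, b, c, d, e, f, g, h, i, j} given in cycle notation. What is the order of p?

20

The disjoint cycles have lengths 5, 4, 1.
The order is lcm(5, 4) = 20.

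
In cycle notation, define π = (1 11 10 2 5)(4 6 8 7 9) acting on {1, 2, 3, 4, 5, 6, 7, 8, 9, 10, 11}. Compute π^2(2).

2 lies in the 5-cycle (1 11 10 2 5).
Stepping 2 places around the cycle: 2 → 5 → 1.

1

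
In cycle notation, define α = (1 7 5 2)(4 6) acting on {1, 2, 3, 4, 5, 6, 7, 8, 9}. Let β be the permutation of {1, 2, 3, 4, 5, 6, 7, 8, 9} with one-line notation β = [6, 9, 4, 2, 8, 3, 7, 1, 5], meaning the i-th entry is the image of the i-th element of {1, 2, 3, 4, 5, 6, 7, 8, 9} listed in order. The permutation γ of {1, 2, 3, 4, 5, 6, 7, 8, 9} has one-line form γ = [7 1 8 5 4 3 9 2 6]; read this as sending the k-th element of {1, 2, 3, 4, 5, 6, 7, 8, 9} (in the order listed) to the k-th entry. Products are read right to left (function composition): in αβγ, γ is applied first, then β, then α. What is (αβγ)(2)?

(αβγ)(2) = α(β(γ(2))). γ(2) = 1, then β(1) = 6, then α(6) = 4, so the result is 4.

4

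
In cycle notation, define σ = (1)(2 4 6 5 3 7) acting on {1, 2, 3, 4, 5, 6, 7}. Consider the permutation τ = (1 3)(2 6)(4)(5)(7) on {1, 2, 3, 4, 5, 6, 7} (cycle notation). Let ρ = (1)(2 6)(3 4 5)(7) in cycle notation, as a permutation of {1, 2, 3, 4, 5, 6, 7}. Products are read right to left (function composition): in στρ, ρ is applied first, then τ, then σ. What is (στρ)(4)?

3

(στρ)(4) = σ(τ(ρ(4))). ρ(4) = 5, then τ(5) = 5, then σ(5) = 3, so the result is 3.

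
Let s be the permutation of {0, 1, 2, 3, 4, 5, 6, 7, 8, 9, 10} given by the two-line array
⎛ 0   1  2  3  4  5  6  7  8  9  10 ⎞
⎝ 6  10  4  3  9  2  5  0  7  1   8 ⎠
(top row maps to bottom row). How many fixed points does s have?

1

The fixed points (elements with s(x) = x) are {3}, so there is 1.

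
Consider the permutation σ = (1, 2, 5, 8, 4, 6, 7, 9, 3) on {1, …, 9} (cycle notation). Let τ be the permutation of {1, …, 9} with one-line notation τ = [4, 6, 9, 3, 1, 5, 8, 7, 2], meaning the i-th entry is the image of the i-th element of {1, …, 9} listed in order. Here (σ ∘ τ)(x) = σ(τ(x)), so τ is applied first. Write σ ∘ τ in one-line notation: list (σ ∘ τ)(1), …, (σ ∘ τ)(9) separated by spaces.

6 7 3 1 2 8 4 9 5

(σ ∘ τ)(x) = σ(τ(x)). Computing each image: σ(τ(1)) = σ(4) = 6, σ(τ(2)) = σ(6) = 7, σ(τ(3)) = σ(9) = 3, σ(τ(4)) = σ(3) = 1, σ(τ(5)) = σ(1) = 2, σ(τ(6)) = σ(5) = 8, σ(τ(7)) = σ(8) = 4, σ(τ(8)) = σ(7) = 9, σ(τ(9)) = σ(2) = 5.
Hence σ ∘ τ = [6 7 3 1 2 8 4 9 5].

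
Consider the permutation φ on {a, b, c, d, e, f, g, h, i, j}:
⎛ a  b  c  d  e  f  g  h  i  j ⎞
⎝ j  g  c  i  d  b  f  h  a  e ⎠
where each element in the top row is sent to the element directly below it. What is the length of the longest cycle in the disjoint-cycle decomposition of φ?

5

Decomposing into disjoint cycles gives (a j e d i)(b g f); the longest has length 5.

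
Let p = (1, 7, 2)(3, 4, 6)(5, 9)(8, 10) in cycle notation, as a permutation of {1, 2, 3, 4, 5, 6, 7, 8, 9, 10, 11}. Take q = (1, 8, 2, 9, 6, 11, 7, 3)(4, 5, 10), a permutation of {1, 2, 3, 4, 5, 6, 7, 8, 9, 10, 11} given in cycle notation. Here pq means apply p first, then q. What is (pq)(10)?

p(10) = 8, then q(8) = 2; composing gives (pq)(10) = 2.

2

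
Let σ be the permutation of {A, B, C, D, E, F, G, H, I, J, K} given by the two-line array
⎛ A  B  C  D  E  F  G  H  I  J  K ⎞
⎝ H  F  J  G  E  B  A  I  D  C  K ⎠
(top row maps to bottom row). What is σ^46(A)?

H

Tracing A → H → … returns to A after 5 steps, so A lies in a 5-cycle (A H I D G).
On a 5-cycle, σ^5 is the identity, so σ^46 = σ^1 there (46 ≡ 1 mod 5).
Stepping 1 place around the cycle: A → H.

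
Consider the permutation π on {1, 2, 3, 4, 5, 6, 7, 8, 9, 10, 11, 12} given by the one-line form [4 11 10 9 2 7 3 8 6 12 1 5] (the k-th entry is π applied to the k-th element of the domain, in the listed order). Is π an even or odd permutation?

even

In disjoint-cycle form the cycle lengths are 11, 1.
A cycle of length ℓ contributes ℓ−1 transpositions, so π is a product of 10 transpositions — even.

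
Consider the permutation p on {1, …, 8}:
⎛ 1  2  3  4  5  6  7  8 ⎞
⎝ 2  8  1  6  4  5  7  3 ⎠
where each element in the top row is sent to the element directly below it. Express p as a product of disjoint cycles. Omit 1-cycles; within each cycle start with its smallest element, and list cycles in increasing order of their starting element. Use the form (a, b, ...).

(1, 2, 8, 3)(4, 6, 5)

Iterating p from 1 gives 1 → 2 → 8 → 3 → 1; that is the 4-cycle (1, 2, 8, 3).
Continuing from each remaining unvisited element yields (1, 2, 8, 3)(4, 6, 5).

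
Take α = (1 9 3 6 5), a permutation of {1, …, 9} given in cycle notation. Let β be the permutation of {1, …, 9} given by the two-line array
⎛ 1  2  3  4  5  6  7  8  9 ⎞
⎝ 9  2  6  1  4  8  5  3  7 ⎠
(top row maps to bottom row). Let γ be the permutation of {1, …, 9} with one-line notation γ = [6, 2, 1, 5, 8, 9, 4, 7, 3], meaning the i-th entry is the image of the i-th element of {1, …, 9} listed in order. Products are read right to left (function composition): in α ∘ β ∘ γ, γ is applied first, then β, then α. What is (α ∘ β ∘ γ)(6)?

7

Apply the permutations in order: γ(6) = 9, then β(9) = 7, then α(7) = 7. So (α ∘ β ∘ γ)(6) = 7.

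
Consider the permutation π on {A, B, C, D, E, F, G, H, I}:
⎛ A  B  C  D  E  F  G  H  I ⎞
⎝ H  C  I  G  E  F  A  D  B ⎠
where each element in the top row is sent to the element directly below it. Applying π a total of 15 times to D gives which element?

Tracing D → G → … returns to D after 4 steps, so D lies in a 4-cycle (A, H, D, G).
Since the cycle has length 4, π^15 acts on it the same as π^3 (15 mod 4 = 3).
Stepping 3 places around the cycle: D → G → A → H.

H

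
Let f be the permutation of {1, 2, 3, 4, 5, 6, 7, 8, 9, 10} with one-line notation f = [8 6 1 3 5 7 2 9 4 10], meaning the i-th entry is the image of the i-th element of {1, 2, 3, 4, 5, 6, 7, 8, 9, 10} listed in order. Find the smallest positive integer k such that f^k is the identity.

Decomposing into disjoint cycles gives cycle lengths 5, 3, 1, 1.
The order is lcm(5, 3) = 15.

15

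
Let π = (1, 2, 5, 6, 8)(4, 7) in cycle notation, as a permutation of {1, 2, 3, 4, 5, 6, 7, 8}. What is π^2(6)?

6 lies in the 5-cycle (1, 2, 5, 6, 8).
Advancing 2 steps from 6: 6 → 8 → 1.

1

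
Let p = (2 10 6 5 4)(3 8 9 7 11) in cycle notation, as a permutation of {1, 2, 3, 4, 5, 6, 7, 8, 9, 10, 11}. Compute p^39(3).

11

3 lies in the 5-cycle (3 8 9 7 11).
On a 5-cycle, p^5 is the identity, so p^39 = p^4 there (39 ≡ 4 mod 5).
Stepping 4 places around the cycle: 3 → 8 → 9 → 7 → 11.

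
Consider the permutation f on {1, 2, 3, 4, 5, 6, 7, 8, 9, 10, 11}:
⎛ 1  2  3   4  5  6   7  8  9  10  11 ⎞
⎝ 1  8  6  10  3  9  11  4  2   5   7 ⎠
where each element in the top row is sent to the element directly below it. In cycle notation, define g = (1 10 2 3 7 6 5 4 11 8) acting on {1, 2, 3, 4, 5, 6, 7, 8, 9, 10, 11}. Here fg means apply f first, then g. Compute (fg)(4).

2

(fg)(4) = g(f(4)). f(4) = 10, then g(10) = 2. So (fg)(4) = 2.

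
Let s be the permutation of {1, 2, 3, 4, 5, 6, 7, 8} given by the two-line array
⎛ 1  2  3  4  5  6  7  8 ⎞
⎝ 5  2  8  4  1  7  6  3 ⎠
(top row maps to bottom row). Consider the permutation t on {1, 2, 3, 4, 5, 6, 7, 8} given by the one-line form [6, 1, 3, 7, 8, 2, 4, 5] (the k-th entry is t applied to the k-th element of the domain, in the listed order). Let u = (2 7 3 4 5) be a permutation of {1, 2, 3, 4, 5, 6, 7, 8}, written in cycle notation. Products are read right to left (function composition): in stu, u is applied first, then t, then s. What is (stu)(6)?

2

Chase 6: u(6) = 6; t(6) = 2; s(2) = 2. Hence (stu)(6) = 2.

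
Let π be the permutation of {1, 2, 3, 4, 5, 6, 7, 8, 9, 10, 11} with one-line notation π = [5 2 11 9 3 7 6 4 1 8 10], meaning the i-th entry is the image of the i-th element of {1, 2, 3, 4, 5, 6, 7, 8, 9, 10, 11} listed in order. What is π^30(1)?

Tracing 1 → 5 → … returns to 1 after 8 steps, so 1 lies in an 8-cycle (1 5 3 11 10 8 4 9).
Powers repeat with period 8 on this cycle, and 30 mod 8 = 6, so π^30(1) = π^6(1).
Stepping 6 places around the cycle: 1 → 5 → 3 → 11 → 10 → 8 → 4.

4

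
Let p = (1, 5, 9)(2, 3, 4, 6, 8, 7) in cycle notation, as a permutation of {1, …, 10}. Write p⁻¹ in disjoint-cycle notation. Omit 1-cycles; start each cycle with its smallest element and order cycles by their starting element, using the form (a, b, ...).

Inverting a permutation written in cycle notation just reverses the order within every cycle.
After reversing and putting each cycle's least element first, p⁻¹ = (1, 9, 5)(2, 7, 8, 6, 4, 3).

(1, 9, 5)(2, 7, 8, 6, 4, 3)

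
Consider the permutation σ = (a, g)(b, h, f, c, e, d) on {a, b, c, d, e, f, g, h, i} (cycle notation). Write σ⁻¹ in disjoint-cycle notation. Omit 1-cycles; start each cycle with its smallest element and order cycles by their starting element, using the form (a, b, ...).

The inverse reverses each cycle.
Reversing each cycle of σ and rotating so the smallest element leads gives (a, g)(b, d, e, c, f, h).

(a, g)(b, d, e, c, f, h)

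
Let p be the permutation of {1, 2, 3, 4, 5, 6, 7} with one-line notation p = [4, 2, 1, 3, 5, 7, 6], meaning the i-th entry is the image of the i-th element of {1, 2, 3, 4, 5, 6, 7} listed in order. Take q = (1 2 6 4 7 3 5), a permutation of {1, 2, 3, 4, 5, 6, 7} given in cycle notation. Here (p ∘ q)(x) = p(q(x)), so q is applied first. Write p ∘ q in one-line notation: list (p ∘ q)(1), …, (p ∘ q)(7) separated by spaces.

2 7 5 6 4 3 1

Chase each element through q then p: 1 → 2 → 2; 2 → 6 → 7; 3 → 5 → 5; 4 → 7 → 6; 5 → 1 → 4; 6 → 4 → 3; 7 → 3 → 1.
Collecting the images, p ∘ q = [2 7 5 6 4 3 1].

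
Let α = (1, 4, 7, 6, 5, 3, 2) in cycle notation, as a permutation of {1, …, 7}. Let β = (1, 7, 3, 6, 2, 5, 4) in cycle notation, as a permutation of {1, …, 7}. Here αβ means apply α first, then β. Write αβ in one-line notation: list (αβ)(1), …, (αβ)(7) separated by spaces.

1 7 5 3 6 4 2

Chase each element through α then β: 1 → 4 → 1; 2 → 1 → 7; 3 → 2 → 5; 4 → 7 → 3; 5 → 3 → 6; 6 → 5 → 4; 7 → 6 → 2.
So αβ in one-line form is 1 7 5 3 6 4 2.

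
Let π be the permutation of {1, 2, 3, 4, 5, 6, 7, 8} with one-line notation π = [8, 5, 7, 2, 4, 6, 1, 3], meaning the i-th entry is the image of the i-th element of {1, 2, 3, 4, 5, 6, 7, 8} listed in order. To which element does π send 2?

2 is element number 2 of the domain, and entry number 2 of the one-line form is 5, so π(2) = 5.

5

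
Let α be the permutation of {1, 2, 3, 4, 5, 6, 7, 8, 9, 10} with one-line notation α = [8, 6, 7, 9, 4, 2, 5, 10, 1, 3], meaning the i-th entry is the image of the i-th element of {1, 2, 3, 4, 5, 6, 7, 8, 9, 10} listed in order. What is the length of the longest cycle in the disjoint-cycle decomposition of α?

8

Decomposing into disjoint cycles gives (1, 8, 10, 3, 7, 5, 4, 9)(2, 6); the longest has length 8.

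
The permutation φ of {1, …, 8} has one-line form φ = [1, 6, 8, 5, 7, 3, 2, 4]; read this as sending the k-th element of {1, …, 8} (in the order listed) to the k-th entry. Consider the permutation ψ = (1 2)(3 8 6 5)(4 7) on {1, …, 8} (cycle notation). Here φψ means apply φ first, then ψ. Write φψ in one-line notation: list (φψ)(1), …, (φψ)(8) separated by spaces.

2 5 6 3 4 8 1 7

Chase each element through φ then ψ: 1 → 1 → 2; 2 → 6 → 5; 3 → 8 → 6; 4 → 5 → 3; 5 → 7 → 4; 6 → 3 → 8; 7 → 2 → 1; 8 → 4 → 7.
So φψ in one-line form is 2 5 6 3 4 8 1 7.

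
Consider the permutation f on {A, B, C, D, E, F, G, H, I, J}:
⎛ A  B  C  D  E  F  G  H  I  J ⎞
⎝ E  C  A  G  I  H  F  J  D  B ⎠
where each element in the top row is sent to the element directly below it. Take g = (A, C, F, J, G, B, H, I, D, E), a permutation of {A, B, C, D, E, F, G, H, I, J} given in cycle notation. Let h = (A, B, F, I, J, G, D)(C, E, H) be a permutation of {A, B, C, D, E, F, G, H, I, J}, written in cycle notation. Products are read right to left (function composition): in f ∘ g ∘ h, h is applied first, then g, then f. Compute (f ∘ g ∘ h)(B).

B

Apply the permutations in order: h(B) = F, then g(F) = J, then f(J) = B. So (f ∘ g ∘ h)(B) = B.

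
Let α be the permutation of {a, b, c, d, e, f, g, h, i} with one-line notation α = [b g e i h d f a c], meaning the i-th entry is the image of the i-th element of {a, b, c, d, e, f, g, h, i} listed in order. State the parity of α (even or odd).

even

In disjoint-cycle form the cycle lengths are 9.
A cycle is odd iff its length is even; α has 0 even-length cycles, so sgn(α) = (−1)^0 and α is even.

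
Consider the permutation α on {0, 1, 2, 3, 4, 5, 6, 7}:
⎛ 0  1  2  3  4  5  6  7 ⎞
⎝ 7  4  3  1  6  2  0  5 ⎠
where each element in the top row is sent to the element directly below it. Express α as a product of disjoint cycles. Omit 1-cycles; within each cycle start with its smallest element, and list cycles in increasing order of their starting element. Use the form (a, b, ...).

Start at 0 and follow images: 0 → 7 → 5 → 2 → 3 → 1 → 4 → 6 → 0, giving the cycle (0, 7, 5, 2, 3, 1, 4, 6).
Continuing from each remaining unvisited element yields (0, 7, 5, 2, 3, 1, 4, 6).

(0, 7, 5, 2, 3, 1, 4, 6)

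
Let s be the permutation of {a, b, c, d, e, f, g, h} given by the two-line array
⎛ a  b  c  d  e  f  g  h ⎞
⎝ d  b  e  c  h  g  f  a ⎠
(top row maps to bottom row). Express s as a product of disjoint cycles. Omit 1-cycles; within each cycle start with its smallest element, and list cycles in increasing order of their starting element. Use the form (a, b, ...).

(a, d, c, e, h)(f, g)

From a: a → d → c → e → h → a, closing the cycle (a, d, c, e, h).
Continuing from each remaining unvisited element yields (a, d, c, e, h)(f, g).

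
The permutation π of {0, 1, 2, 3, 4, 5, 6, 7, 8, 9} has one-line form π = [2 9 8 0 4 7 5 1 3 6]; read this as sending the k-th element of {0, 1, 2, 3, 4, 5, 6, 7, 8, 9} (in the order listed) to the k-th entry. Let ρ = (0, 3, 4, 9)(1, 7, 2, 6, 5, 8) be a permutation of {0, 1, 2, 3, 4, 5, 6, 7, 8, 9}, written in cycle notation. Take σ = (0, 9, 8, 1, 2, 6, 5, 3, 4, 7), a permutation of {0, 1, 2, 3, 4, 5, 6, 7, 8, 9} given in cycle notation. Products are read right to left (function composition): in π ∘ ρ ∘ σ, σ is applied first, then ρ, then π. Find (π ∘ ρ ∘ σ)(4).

(π ∘ ρ ∘ σ)(4) = π(ρ(σ(4))). σ(4) = 7, then ρ(7) = 2, then π(2) = 8, so the result is 8.

8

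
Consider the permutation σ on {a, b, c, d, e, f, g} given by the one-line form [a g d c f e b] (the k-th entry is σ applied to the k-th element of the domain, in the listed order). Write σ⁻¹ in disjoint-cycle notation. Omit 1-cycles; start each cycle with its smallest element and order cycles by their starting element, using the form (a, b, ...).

First write σ in disjoint cycles: (b, g)(c, d)(e, f).
Reversing each cycle (and rotating so the smallest element leads) gives σ⁻¹ = (b, g)(c, d)(e, f).

(b, g)(c, d)(e, f)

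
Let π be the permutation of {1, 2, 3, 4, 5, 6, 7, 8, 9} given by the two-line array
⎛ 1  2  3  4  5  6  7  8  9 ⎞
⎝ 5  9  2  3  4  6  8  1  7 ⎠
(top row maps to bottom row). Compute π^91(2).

8

Tracing 2 → 9 → … returns to 2 after 8 steps, so 2 lies in an 8-cycle (1, 5, 4, 3, 2, 9, 7, 8).
On an 8-cycle, π^8 is the identity, so π^91 = π^3 there (91 ≡ 3 mod 8).
Stepping 3 places around the cycle: 2 → 9 → 7 → 8.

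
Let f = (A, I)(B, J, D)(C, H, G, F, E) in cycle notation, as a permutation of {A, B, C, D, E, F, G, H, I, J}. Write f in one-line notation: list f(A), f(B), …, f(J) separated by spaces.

I J H B C E F G A D

Reading each image from the cycles: A↦I, B↦J, C↦H, D↦B, E↦C, F↦E, G↦F, H↦G, I↦A, J↦D.
So the one-line form is I J H B C E F G A D.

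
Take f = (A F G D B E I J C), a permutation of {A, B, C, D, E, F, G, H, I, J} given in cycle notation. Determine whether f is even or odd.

even

The cycle lengths are 9, 1.
A cycle is odd iff its length is even; f has 0 even-length cycles, so sgn(f) = (−1)^0 and f is even.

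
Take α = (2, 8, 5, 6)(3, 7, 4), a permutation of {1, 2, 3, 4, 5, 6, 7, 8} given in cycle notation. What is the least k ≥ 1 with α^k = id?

The cycle type of α is (4, 3, 1).
The order is lcm(4, 3) = 12.

12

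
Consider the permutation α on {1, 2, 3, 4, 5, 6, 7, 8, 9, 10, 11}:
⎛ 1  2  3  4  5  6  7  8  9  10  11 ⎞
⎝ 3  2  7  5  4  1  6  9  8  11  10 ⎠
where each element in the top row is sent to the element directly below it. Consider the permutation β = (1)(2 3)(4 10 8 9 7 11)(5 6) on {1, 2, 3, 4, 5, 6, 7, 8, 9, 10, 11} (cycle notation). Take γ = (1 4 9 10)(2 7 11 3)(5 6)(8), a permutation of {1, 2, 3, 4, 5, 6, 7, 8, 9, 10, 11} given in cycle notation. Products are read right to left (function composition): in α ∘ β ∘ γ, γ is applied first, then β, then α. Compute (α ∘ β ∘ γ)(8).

(α ∘ β ∘ γ)(8) = α(β(γ(8))). γ(8) = 8, then β(8) = 9, then α(9) = 8, so the result is 8.

8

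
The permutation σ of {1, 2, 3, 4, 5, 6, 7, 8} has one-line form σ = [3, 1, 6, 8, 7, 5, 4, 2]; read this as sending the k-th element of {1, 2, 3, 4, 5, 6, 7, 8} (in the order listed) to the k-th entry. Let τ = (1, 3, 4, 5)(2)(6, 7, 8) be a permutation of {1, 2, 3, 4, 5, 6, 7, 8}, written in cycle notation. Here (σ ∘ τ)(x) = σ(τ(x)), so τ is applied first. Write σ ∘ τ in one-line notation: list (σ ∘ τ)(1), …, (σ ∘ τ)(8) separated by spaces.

For each element, apply τ then σ: 1 → 3 → 6; 2 → 2 → 1; 3 → 4 → 8; 4 → 5 → 7; 5 → 1 → 3; 6 → 7 → 4; 7 → 8 → 2; 8 → 6 → 5.
So σ ∘ τ in one-line form is 6 1 8 7 3 4 2 5.

6 1 8 7 3 4 2 5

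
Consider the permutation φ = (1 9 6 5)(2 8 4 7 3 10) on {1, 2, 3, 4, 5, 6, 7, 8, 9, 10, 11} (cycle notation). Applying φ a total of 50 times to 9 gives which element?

9 lies in the 4-cycle (1 9 6 5).
Since the cycle has length 4, φ^50 acts on it the same as φ^2 (50 mod 4 = 2).
Advancing 2 steps from 9: 9 → 6 → 5.

5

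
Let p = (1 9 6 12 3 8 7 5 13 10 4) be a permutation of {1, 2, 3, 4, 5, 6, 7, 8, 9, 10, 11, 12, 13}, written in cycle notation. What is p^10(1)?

4

1 lies in the 11-cycle (1 9 6 12 3 8 7 5 13 10 4).
Stepping 10 places around the cycle: 1 → 9 → 6 → 12 → 3 → 8 → 7 → 5 → 13 → 10 → 4.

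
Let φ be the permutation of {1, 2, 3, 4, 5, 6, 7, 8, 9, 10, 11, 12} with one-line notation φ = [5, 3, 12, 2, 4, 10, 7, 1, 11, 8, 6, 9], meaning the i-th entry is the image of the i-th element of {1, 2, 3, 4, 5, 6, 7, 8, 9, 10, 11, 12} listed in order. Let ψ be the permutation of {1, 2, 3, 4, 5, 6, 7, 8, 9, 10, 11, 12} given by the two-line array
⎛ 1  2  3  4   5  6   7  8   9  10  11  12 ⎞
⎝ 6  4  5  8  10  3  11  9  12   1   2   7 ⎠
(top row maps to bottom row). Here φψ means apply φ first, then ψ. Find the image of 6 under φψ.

(φψ)(6) = ψ(φ(6)). φ(6) = 10, then ψ(10) = 1. So (φψ)(6) = 1.

1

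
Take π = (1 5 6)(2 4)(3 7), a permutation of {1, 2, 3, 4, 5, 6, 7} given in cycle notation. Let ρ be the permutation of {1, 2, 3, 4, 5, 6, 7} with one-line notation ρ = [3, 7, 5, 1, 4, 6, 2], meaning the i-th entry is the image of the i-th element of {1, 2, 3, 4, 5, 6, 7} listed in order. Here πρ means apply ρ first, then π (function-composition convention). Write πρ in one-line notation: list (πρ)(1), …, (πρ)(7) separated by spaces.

(πρ)(x) = π(ρ(x)). Computing each image: π(ρ(1)) = π(3) = 7, π(ρ(2)) = π(7) = 3, π(ρ(3)) = π(5) = 6, π(ρ(4)) = π(1) = 5, π(ρ(5)) = π(4) = 2, π(ρ(6)) = π(6) = 1, π(ρ(7)) = π(2) = 4.
Hence πρ = [7 3 6 5 2 1 4].

7 3 6 5 2 1 4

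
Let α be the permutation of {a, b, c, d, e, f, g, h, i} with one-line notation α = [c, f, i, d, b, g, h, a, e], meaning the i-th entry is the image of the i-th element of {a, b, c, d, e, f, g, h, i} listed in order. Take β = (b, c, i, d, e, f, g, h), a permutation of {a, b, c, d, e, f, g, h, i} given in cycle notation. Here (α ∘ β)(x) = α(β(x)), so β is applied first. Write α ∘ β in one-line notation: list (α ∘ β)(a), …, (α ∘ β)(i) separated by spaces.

(α ∘ β)(x) = α(β(x)). Computing each image: α(β(a)) = α(a) = c, α(β(b)) = α(c) = i, α(β(c)) = α(i) = e, α(β(d)) = α(e) = b, α(β(e)) = α(f) = g, α(β(f)) = α(g) = h, α(β(g)) = α(h) = a, α(β(h)) = α(b) = f, α(β(i)) = α(d) = d.
Hence α ∘ β = [c i e b g h a f d].

c i e b g h a f d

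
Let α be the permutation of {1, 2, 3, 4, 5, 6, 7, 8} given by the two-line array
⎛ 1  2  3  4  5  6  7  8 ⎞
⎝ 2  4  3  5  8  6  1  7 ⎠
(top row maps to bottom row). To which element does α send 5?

8

The entry below 5 in the array is 8, so α(5) = 8.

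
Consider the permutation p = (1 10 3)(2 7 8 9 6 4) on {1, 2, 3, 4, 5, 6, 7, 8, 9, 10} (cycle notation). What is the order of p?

The cycle type of p is (6, 3, 1).
The order of p is the least common multiple of its cycle lengths: lcm(6, 3) = 6.

6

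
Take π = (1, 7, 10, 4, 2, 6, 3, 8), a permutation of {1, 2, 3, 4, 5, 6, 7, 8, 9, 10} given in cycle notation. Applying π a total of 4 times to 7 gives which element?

7 lies in the 8-cycle (1, 7, 10, 4, 2, 6, 3, 8).
Advancing 4 steps from 7: 7 → 10 → 4 → 2 → 6.

6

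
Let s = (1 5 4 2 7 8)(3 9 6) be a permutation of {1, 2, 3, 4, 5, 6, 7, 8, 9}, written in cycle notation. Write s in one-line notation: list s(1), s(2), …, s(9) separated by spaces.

Each element maps to the next entry in its cycle (wrapping to the front): 1→5, 2→7, 3→9, 4→2, 5→4, 6→3, 7→8, 8→1, 9→6.
Listing these in domain order gives 5 7 9 2 4 3 8 1 6.

5 7 9 2 4 3 8 1 6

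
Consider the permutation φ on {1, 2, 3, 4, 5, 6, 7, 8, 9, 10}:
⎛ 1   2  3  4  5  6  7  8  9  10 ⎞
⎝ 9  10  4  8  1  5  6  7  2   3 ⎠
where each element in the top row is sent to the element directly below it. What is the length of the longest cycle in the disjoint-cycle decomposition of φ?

10

Decomposing into disjoint cycles gives (1, 9, 2, 10, 3, 4, 8, 7, 6, 5); the longest has length 10.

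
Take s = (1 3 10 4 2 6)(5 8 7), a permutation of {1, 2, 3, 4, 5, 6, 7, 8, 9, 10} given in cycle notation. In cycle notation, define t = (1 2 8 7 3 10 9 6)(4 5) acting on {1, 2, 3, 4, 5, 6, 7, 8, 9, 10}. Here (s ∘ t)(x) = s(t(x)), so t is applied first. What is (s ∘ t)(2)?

7

(s ∘ t)(2) = s(t(2)). t(2) = 8, then s(8) = 7. So (s ∘ t)(2) = 7.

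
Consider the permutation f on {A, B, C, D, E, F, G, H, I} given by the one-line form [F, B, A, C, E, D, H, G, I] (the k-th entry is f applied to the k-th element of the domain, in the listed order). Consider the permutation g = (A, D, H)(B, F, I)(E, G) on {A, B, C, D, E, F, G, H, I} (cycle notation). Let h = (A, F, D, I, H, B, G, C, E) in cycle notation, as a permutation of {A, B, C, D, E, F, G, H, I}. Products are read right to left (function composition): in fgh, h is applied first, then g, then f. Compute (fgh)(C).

Chase C: h(C) = E; g(E) = G; f(G) = H. Hence (fgh)(C) = H.

H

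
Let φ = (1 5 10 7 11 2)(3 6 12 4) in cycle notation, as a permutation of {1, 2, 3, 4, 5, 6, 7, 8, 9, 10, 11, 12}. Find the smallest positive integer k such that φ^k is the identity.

12

The disjoint cycles have lengths 6, 4, 1, 1.
The order is lcm(6, 4) = 12.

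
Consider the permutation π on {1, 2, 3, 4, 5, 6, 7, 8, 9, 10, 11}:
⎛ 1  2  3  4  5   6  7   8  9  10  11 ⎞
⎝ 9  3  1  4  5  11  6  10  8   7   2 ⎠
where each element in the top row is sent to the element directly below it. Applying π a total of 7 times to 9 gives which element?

Tracing 9 → 8 → … returns to 9 after 9 steps, so 9 lies in a 9-cycle (1, 9, 8, 10, 7, 6, 11, 2, 3).
Stepping 7 places around the cycle: 9 → 8 → 10 → 7 → 6 → 11 → 2 → 3.

3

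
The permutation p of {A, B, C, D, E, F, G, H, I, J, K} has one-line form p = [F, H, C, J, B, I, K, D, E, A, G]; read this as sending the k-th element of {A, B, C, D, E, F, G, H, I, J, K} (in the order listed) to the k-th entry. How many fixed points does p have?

The fixed points (elements with p(x) = x) are {C}, so there is 1.

1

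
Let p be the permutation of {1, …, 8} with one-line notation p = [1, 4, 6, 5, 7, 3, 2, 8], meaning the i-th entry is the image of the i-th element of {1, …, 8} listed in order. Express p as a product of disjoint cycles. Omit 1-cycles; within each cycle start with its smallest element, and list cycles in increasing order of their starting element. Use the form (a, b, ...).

(2, 4, 5, 7)(3, 6)

From 2: 2 → 4 → 5 → 7 → 2, closing the cycle (2, 4, 5, 7).
Repeating from the next unused element and collecting all non-trivial cycles gives (2, 4, 5, 7)(3, 6).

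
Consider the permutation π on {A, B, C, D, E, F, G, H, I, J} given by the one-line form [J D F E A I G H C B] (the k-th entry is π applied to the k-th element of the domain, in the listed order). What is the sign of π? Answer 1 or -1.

1

In disjoint-cycle form the cycle lengths are 5, 3, 1, 1.
A cycle is odd iff its length is even; π has 0 even-length cycles, so sgn(π) = (−1)^0 and π is even.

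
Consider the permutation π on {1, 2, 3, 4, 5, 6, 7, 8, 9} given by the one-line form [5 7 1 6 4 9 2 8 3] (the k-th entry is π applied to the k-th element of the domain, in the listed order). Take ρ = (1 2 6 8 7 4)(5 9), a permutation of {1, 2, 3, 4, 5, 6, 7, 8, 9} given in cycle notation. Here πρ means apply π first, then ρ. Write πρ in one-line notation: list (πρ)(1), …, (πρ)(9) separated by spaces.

9 4 2 8 1 5 6 7 3

(πρ)(x) = ρ(π(x)). Computing each image: ρ(π(1)) = ρ(5) = 9, ρ(π(2)) = ρ(7) = 4, ρ(π(3)) = ρ(1) = 2, ρ(π(4)) = ρ(6) = 8, ρ(π(5)) = ρ(4) = 1, ρ(π(6)) = ρ(9) = 5, ρ(π(7)) = ρ(2) = 6, ρ(π(8)) = ρ(8) = 7, ρ(π(9)) = ρ(3) = 3.
Hence πρ = [9 4 2 8 1 5 6 7 3].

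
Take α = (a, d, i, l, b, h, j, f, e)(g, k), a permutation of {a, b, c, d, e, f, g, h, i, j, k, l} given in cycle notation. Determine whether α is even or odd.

odd

The cycle lengths are 9, 2, 1.
A cycle of length ℓ contributes ℓ−1 transpositions, so α is a product of 8 + 1 = 9 transpositions — odd.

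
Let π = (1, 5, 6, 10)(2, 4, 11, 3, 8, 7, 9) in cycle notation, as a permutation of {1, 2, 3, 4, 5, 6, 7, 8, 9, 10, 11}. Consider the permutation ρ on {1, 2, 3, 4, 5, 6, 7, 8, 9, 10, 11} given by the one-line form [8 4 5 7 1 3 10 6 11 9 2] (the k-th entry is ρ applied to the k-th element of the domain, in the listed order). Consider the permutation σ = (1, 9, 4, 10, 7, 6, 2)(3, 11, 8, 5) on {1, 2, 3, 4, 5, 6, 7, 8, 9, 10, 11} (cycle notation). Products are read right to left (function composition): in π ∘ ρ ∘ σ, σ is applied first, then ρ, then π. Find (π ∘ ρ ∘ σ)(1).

Apply the permutations in order: σ(1) = 9, then ρ(9) = 11, then π(11) = 3. So (π ∘ ρ ∘ σ)(1) = 3.

3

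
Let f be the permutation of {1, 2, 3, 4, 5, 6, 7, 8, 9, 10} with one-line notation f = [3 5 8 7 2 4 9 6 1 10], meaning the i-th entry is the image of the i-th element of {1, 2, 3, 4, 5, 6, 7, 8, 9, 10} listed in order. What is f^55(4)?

6

Tracing 4 → 7 → … returns to 4 after 7 steps, so 4 lies in a 7-cycle (1 3 8 6 4 7 9).
On a 7-cycle, f^7 is the identity, so f^55 = f^6 there (55 ≡ 6 mod 7).
Stepping 6 places around the cycle: 4 → 7 → 9 → 1 → 3 → 8 → 6.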